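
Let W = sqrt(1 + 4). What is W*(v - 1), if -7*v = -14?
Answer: sqrt(5) ≈ 2.2361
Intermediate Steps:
v = 2 (v = -1/7*(-14) = 2)
W = sqrt(5) ≈ 2.2361
W*(v - 1) = sqrt(5)*(2 - 1) = sqrt(5)*1 = sqrt(5)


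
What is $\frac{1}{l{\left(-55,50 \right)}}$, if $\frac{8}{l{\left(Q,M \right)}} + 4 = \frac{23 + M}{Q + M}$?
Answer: $- \frac{93}{40} \approx -2.325$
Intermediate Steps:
$l{\left(Q,M \right)} = \frac{8}{-4 + \frac{23 + M}{M + Q}}$ ($l{\left(Q,M \right)} = \frac{8}{-4 + \frac{23 + M}{Q + M}} = \frac{8}{-4 + \frac{23 + M}{M + Q}}$)
$\frac{1}{l{\left(-55,50 \right)}} = \frac{1}{8 \frac{1}{-23 + 3 \cdot 50 + 4 \left(-55\right)} \left(\left(-1\right) 50 - -55\right)} = \frac{1}{8 \frac{1}{-23 + 150 - 220} \left(-50 + 55\right)} = \frac{1}{8 \frac{1}{-93} \cdot 5} = \frac{1}{8 \left(- \frac{1}{93}\right) 5} = \frac{1}{- \frac{40}{93}} = - \frac{93}{40}$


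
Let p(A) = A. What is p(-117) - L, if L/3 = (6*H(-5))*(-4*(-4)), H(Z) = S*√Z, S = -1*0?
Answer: -117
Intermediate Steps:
S = 0
H(Z) = 0 (H(Z) = 0*√Z = 0)
L = 0 (L = 3*((6*0)*(-4*(-4))) = 3*(0*16) = 3*0 = 0)
p(-117) - L = -117 - 1*0 = -117 + 0 = -117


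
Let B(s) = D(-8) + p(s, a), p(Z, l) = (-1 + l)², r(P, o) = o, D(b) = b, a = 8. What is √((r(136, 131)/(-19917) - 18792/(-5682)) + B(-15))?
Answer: √1751120252519006/6287133 ≈ 6.6559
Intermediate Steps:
B(s) = 41 (B(s) = -8 + (-1 + 8)² = -8 + 7² = -8 + 49 = 41)
√((r(136, 131)/(-19917) - 18792/(-5682)) + B(-15)) = √((131/(-19917) - 18792/(-5682)) + 41) = √((131*(-1/19917) - 18792*(-1/5682)) + 41) = √((-131/19917 + 3132/947) + 41) = √(62255987/18861399 + 41) = √(835573346/18861399) = √1751120252519006/6287133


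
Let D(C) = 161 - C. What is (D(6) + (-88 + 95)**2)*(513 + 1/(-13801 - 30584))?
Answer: 1548326272/14795 ≈ 1.0465e+5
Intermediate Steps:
(D(6) + (-88 + 95)**2)*(513 + 1/(-13801 - 30584)) = ((161 - 1*6) + (-88 + 95)**2)*(513 + 1/(-13801 - 30584)) = ((161 - 6) + 7**2)*(513 + 1/(-44385)) = (155 + 49)*(513 - 1/44385) = 204*(22769504/44385) = 1548326272/14795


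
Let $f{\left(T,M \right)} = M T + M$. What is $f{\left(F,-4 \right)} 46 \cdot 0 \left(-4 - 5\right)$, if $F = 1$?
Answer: $0$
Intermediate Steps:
$f{\left(T,M \right)} = M + M T$
$f{\left(F,-4 \right)} 46 \cdot 0 \left(-4 - 5\right) = - 4 \left(1 + 1\right) 46 \cdot 0 \left(-4 - 5\right) = \left(-4\right) 2 \cdot 46 \cdot 0 \left(-9\right) = \left(-8\right) 46 \cdot 0 = \left(-368\right) 0 = 0$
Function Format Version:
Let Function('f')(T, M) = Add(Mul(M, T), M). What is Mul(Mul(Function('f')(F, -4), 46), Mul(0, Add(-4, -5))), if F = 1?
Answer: 0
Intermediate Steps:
Function('f')(T, M) = Add(M, Mul(M, T))
Mul(Mul(Function('f')(F, -4), 46), Mul(0, Add(-4, -5))) = Mul(Mul(Mul(-4, Add(1, 1)), 46), Mul(0, Add(-4, -5))) = Mul(Mul(Mul(-4, 2), 46), Mul(0, -9)) = Mul(Mul(-8, 46), 0) = Mul(-368, 0) = 0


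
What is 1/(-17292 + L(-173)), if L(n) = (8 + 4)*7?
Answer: -1/17208 ≈ -5.8112e-5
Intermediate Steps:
L(n) = 84 (L(n) = 12*7 = 84)
1/(-17292 + L(-173)) = 1/(-17292 + 84) = 1/(-17208) = -1/17208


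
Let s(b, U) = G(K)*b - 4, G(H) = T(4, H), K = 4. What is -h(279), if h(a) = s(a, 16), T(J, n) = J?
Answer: -1112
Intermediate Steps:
G(H) = 4
s(b, U) = -4 + 4*b (s(b, U) = 4*b - 4 = -4 + 4*b)
h(a) = -4 + 4*a
-h(279) = -(-4 + 4*279) = -(-4 + 1116) = -1*1112 = -1112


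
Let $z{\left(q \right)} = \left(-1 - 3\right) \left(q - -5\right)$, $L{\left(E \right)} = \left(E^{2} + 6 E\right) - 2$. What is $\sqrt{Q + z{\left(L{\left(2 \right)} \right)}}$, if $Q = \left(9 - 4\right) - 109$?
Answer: $6 i \sqrt{5} \approx 13.416 i$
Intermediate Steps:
$L{\left(E \right)} = -2 + E^{2} + 6 E$
$z{\left(q \right)} = -20 - 4 q$ ($z{\left(q \right)} = - 4 \left(q + 5\right) = - 4 \left(5 + q\right) = -20 - 4 q$)
$Q = -104$ ($Q = 5 - 109 = -104$)
$\sqrt{Q + z{\left(L{\left(2 \right)} \right)}} = \sqrt{-104 - \left(20 + 4 \left(-2 + 2^{2} + 6 \cdot 2\right)\right)} = \sqrt{-104 - \left(20 + 4 \left(-2 + 4 + 12\right)\right)} = \sqrt{-104 - 76} = \sqrt{-180} = 6 i \sqrt{5}$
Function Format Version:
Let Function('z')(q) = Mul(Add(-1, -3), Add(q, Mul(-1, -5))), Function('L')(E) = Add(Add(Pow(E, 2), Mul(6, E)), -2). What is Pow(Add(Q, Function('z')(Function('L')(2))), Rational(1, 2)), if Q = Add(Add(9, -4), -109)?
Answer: Mul(6, I, Pow(5, Rational(1, 2))) ≈ Mul(13.416, I)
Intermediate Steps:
Function('L')(E) = Add(-2, Pow(E, 2), Mul(6, E))
Function('z')(q) = Add(-20, Mul(-4, q)) (Function('z')(q) = Mul(-4, Add(q, 5)) = Mul(-4, Add(5, q)) = Add(-20, Mul(-4, q)))
Q = -104 (Q = Add(5, -109) = -104)
Pow(Add(Q, Function('z')(Function('L')(2))), Rational(1, 2)) = Pow(Add(-104, Add(-20, Mul(-4, Add(-2, Pow(2, 2), Mul(6, 2))))), Rational(1, 2)) = Pow(Add(-104, Add(-20, Mul(-4, Add(-2, 4, 12)))), Rational(1, 2)) = Pow(Add(-104, Add(-20, Mul(-4, 14))), Rational(1, 2)) = Pow(Add(-104, Add(-20, -56)), Rational(1, 2)) = Pow(Add(-104, -76), Rational(1, 2)) = Pow(-180, Rational(1, 2)) = Mul(6, I, Pow(5, Rational(1, 2)))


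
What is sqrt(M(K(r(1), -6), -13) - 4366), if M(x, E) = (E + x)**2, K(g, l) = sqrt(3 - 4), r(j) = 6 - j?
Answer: sqrt(-4366 + (-13 + I)**2) ≈ 0.2006 - 64.792*I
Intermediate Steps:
K(g, l) = I (K(g, l) = sqrt(-1) = I)
sqrt(M(K(r(1), -6), -13) - 4366) = sqrt((-13 + I)**2 - 4366) = sqrt(-4366 + (-13 + I)**2)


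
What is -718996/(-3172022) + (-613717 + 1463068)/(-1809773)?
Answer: -99495750701/410045697929 ≈ -0.24265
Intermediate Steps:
-718996/(-3172022) + (-613717 + 1463068)/(-1809773) = -718996*(-1/3172022) + 849351*(-1/1809773) = 359498/1586011 - 849351/1809773 = -99495750701/410045697929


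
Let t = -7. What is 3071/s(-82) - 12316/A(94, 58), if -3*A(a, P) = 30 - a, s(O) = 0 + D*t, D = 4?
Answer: -76943/112 ≈ -686.99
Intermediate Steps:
s(O) = -28 (s(O) = 0 + 4*(-7) = 0 - 28 = -28)
A(a, P) = -10 + a/3 (A(a, P) = -(30 - a)/3 = -10 + a/3)
3071/s(-82) - 12316/A(94, 58) = 3071/(-28) - 12316/(-10 + (⅓)*94) = 3071*(-1/28) - 12316/(-10 + 94/3) = -3071/28 - 12316/64/3 = -3071/28 - 12316*3/64 = -3071/28 - 9237/16 = -76943/112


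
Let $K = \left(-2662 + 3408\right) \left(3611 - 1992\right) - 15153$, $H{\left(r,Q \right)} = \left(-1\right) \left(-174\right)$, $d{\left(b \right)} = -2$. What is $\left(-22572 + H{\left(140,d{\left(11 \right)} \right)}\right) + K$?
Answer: $1170223$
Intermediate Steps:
$H{\left(r,Q \right)} = 174$
$K = 1192621$ ($K = 746 \cdot 1619 - 15153 = 1207774 - 15153 = 1192621$)
$\left(-22572 + H{\left(140,d{\left(11 \right)} \right)}\right) + K = \left(-22572 + 174\right) + 1192621 = -22398 + 1192621 = 1170223$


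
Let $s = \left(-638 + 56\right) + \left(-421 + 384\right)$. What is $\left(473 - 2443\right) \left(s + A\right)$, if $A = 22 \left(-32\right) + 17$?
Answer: $2572820$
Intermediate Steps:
$A = -687$ ($A = -704 + 17 = -687$)
$s = -619$ ($s = -582 - 37 = -619$)
$\left(473 - 2443\right) \left(s + A\right) = \left(473 - 2443\right) \left(-619 - 687\right) = \left(-1970\right) \left(-1306\right) = 2572820$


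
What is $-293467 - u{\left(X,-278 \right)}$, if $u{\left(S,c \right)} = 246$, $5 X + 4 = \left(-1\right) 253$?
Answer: $-293713$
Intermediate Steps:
$X = - \frac{257}{5}$ ($X = - \frac{4}{5} + \frac{\left(-1\right) 253}{5} = - \frac{4}{5} + \frac{1}{5} \left(-253\right) = - \frac{4}{5} - \frac{253}{5} = - \frac{257}{5} \approx -51.4$)
$-293467 - u{\left(X,-278 \right)} = -293467 - 246 = -293713$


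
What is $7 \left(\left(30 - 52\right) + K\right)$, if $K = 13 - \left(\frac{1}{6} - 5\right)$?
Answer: $- \frac{175}{6} \approx -29.167$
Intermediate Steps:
$K = \frac{107}{6}$ ($K = 13 - \left(\frac{1}{6} - 5\right) = 13 - - \frac{29}{6} = 13 + \frac{29}{6} = \frac{107}{6} \approx 17.833$)
$7 \left(\left(30 - 52\right) + K\right) = 7 \left(\left(30 - 52\right) + \frac{107}{6}\right) = 7 \left(-22 + \frac{107}{6}\right) = 7 \left(- \frac{25}{6}\right) = - \frac{175}{6}$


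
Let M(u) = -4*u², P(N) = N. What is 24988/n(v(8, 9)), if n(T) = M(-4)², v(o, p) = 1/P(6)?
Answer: 6247/1024 ≈ 6.1006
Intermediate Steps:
v(o, p) = ⅙ (v(o, p) = 1/6 = ⅙)
n(T) = 4096 (n(T) = (-4*(-4)²)² = (-4*16)² = (-64)² = 4096)
24988/n(v(8, 9)) = 24988/4096 = 24988*(1/4096) = 6247/1024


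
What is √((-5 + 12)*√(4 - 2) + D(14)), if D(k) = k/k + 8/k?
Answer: √(77 + 343*√2)/7 ≈ 3.3869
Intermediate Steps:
D(k) = 1 + 8/k
√((-5 + 12)*√(4 - 2) + D(14)) = √((-5 + 12)*√(4 - 2) + (8 + 14)/14) = √(7*√2 + (1/14)*22) = √(7*√2 + 11/7) = √(11/7 + 7*√2)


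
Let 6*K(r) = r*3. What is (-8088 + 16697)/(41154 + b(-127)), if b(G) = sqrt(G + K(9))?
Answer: 708589572/3387303677 - 60263*I*sqrt(10)/3387303677 ≈ 0.20919 - 5.626e-5*I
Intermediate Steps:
K(r) = r/2 (K(r) = (r*3)/6 = (3*r)/6 = r/2)
b(G) = sqrt(9/2 + G) (b(G) = sqrt(G + (1/2)*9) = sqrt(G + 9/2) = sqrt(9/2 + G))
(-8088 + 16697)/(41154 + b(-127)) = (-8088 + 16697)/(41154 + sqrt(18 + 4*(-127))/2) = 8609/(41154 + sqrt(18 - 508)/2) = 8609/(41154 + sqrt(-490)/2) = 8609/(41154 + (7*I*sqrt(10))/2) = 8609/(41154 + 7*I*sqrt(10)/2)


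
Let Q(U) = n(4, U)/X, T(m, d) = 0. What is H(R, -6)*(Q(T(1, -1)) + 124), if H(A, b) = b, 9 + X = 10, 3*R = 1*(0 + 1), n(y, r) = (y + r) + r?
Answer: -768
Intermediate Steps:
n(y, r) = y + 2*r (n(y, r) = (r + y) + r = y + 2*r)
R = ⅓ (R = (1*(0 + 1))/3 = (1*1)/3 = (⅓)*1 = ⅓ ≈ 0.33333)
X = 1 (X = -9 + 10 = 1)
Q(U) = 4 + 2*U (Q(U) = (4 + 2*U)/1 = (4 + 2*U)*1 = 4 + 2*U)
H(R, -6)*(Q(T(1, -1)) + 124) = -6*((4 + 2*0) + 124) = -6*((4 + 0) + 124) = -6*(4 + 124) = -6*128 = -768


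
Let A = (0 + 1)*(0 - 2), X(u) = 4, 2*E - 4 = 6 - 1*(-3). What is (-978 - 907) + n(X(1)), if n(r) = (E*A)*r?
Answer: -1937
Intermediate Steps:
E = 13/2 (E = 2 + (6 - 1*(-3))/2 = 2 + (6 + 3)/2 = 2 + (½)*9 = 2 + 9/2 = 13/2 ≈ 6.5000)
A = -2 (A = 1*(-2) = -2)
n(r) = -13*r (n(r) = ((13/2)*(-2))*r = -13*r)
(-978 - 907) + n(X(1)) = (-978 - 907) - 13*4 = -1885 - 52 = -1937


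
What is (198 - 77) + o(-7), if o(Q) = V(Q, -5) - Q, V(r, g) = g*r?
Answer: 163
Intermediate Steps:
o(Q) = -6*Q (o(Q) = -5*Q - Q = -6*Q)
(198 - 77) + o(-7) = (198 - 77) - 6*(-7) = 121 + 42 = 163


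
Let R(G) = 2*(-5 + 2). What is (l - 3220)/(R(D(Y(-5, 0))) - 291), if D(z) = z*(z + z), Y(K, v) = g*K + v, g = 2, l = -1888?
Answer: 5108/297 ≈ 17.199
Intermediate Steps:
Y(K, v) = v + 2*K (Y(K, v) = 2*K + v = v + 2*K)
D(z) = 2*z² (D(z) = z*(2*z) = 2*z²)
R(G) = -6 (R(G) = 2*(-3) = -6)
(l - 3220)/(R(D(Y(-5, 0))) - 291) = (-1888 - 3220)/(-6 - 291) = -5108/(-297) = -5108*(-1/297) = 5108/297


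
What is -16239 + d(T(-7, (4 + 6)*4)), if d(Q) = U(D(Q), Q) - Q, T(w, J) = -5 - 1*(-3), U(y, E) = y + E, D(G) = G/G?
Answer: -16238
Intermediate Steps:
D(G) = 1
U(y, E) = E + y
T(w, J) = -2 (T(w, J) = -5 + 3 = -2)
d(Q) = 1 (d(Q) = (Q + 1) - Q = (1 + Q) - Q = 1)
-16239 + d(T(-7, (4 + 6)*4)) = -16239 + 1 = -16238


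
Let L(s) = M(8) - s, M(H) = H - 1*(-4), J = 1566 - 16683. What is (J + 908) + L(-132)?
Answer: -14065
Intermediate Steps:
J = -15117
M(H) = 4 + H (M(H) = H + 4 = 4 + H)
L(s) = 12 - s (L(s) = (4 + 8) - s = 12 - s)
(J + 908) + L(-132) = (-15117 + 908) + (12 - 1*(-132)) = -14209 + (12 + 132) = -14209 + 144 = -14065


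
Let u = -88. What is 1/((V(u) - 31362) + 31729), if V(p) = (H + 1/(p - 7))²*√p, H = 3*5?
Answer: 29892379375/372815547774113 - 36601356800*I*√22/372815547774113 ≈ 8.018e-5 - 0.00046048*I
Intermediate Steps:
H = 15
V(p) = √p*(15 + 1/(-7 + p))² (V(p) = (15 + 1/(p - 7))²*√p = (15 + 1/(-7 + p))²*√p = √p*(15 + 1/(-7 + p))²)
1/((V(u) - 31362) + 31729) = 1/((√(-88)*(-104 + 15*(-88))²/(-7 - 88)² - 31362) + 31729) = 1/(((2*I*√22)*(-104 - 1320)²/(-95)² - 31362) + 31729) = 1/(((2*I*√22)*(-1424)²*(1/9025) - 31362) + 31729) = 1/(((2*I*√22)*2027776*(1/9025) - 31362) + 31729) = 1/((4055552*I*√22/9025 - 31362) + 31729) = 1/((-31362 + 4055552*I*√22/9025) + 31729) = 1/(367 + 4055552*I*√22/9025)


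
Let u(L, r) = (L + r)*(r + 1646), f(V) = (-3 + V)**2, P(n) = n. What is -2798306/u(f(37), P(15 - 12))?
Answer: -2798306/1911191 ≈ -1.4642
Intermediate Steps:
u(L, r) = (1646 + r)*(L + r) (u(L, r) = (L + r)*(1646 + r) = (1646 + r)*(L + r))
-2798306/u(f(37), P(15 - 12)) = -2798306/((15 - 12)**2 + 1646*(-3 + 37)**2 + 1646*(15 - 12) + (-3 + 37)**2*(15 - 12)) = -2798306/(3**2 + 1646*34**2 + 1646*3 + 34**2*3) = -2798306/(9 + 1646*1156 + 4938 + 1156*3) = -2798306/(9 + 1902776 + 4938 + 3468) = -2798306/1911191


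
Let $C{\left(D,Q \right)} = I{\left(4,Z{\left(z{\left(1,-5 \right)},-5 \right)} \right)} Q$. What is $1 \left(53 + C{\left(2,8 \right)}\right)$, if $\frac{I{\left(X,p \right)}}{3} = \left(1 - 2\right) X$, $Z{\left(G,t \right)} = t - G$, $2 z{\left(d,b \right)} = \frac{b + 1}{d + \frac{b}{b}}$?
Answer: $-43$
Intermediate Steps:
$z{\left(d,b \right)} = \frac{1 + b}{2 \left(1 + d\right)}$ ($z{\left(d,b \right)} = \frac{\left(b + 1\right) \frac{1}{d + \frac{b}{b}}}{2} = \frac{\left(1 + b\right) \frac{1}{d + 1}}{2} = \frac{\left(1 + b\right) \frac{1}{1 + d}}{2} = \frac{\frac{1}{1 + d} \left(1 + b\right)}{2} = \frac{1 + b}{2 \left(1 + d\right)}$)
$I{\left(X,p \right)} = - 3 X$ ($I{\left(X,p \right)} = 3 \left(1 - 2\right) X = 3 \left(- X\right) = - 3 X$)
$C{\left(D,Q \right)} = - 12 Q$ ($C{\left(D,Q \right)} = \left(-3\right) 4 Q = - 12 Q$)
$1 \left(53 + C{\left(2,8 \right)}\right) = 1 \left(53 - 96\right) = 1 \left(-43\right) = -43$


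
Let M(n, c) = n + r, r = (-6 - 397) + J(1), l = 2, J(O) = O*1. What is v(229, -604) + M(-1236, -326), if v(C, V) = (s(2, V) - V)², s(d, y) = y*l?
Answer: 363178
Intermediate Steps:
J(O) = O
s(d, y) = 2*y (s(d, y) = y*2 = 2*y)
r = -402 (r = (-6 - 397) + 1 = -403 + 1 = -402)
v(C, V) = V² (v(C, V) = (2*V - V)² = V²)
M(n, c) = -402 + n (M(n, c) = n - 402 = -402 + n)
v(229, -604) + M(-1236, -326) = (-604)² + (-402 - 1236) = 364816 - 1638 = 363178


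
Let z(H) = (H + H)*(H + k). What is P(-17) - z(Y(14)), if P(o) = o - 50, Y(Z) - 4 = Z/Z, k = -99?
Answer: 873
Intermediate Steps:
Y(Z) = 5 (Y(Z) = 4 + Z/Z = 4 + 1 = 5)
z(H) = 2*H*(-99 + H) (z(H) = (H + H)*(H - 99) = (2*H)*(-99 + H) = 2*H*(-99 + H))
P(o) = -50 + o
P(-17) - z(Y(14)) = (-50 - 17) - 2*5*(-99 + 5) = -67 - 2*5*(-94) = -67 - 1*(-940) = -67 + 940 = 873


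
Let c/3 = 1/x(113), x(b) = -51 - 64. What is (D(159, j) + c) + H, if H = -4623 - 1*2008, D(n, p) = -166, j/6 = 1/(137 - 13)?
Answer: -781658/115 ≈ -6797.0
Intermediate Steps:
j = 3/62 (j = 6/(137 - 13) = 6/124 = 6*(1/124) = 3/62 ≈ 0.048387)
x(b) = -115
H = -6631 (H = -4623 - 2008 = -6631)
c = -3/115 (c = 3/(-115) = 3*(-1/115) = -3/115 ≈ -0.026087)
(D(159, j) + c) + H = (-166 - 3/115) - 6631 = -19093/115 - 6631 = -781658/115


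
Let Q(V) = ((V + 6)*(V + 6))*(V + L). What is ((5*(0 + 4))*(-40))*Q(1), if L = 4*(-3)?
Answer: 431200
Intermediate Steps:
L = -12
Q(V) = (6 + V)²*(-12 + V) (Q(V) = ((V + 6)*(V + 6))*(V - 12) = ((6 + V)*(6 + V))*(-12 + V) = (6 + V)²*(-12 + V))
((5*(0 + 4))*(-40))*Q(1) = ((5*(0 + 4))*(-40))*((6 + 1)²*(-12 + 1)) = ((5*4)*(-40))*(7²*(-11)) = (20*(-40))*(49*(-11)) = -800*(-539) = 431200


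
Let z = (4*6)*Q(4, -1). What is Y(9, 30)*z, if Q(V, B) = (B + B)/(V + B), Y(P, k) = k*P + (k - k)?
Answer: -4320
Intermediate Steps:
Y(P, k) = P*k (Y(P, k) = P*k + 0 = P*k)
Q(V, B) = 2*B/(B + V) (Q(V, B) = (2*B)/(B + V) = 2*B/(B + V))
z = -16 (z = (4*6)*(2*(-1)/(-1 + 4)) = 24*(2*(-1)/3) = 24*(2*(-1)*(⅓)) = 24*(-⅔) = -16)
Y(9, 30)*z = (9*30)*(-16) = 270*(-16) = -4320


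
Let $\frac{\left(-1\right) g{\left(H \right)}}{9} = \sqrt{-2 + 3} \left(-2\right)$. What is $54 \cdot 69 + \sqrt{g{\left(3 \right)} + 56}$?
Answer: $3726 + \sqrt{74} \approx 3734.6$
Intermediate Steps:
$g{\left(H \right)} = 18$ ($g{\left(H \right)} = - 9 \sqrt{-2 + 3} \left(-2\right) = - 9 \sqrt{1} \left(-2\right) = - 9 \cdot 1 \left(-2\right) = \left(-9\right) \left(-2\right) = 18$)
$54 \cdot 69 + \sqrt{g{\left(3 \right)} + 56} = 54 \cdot 69 + \sqrt{18 + 56} = 3726 + \sqrt{74}$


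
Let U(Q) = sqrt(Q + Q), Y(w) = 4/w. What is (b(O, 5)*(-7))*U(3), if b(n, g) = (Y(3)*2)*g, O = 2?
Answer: -280*sqrt(6)/3 ≈ -228.62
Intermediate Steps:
U(Q) = sqrt(2)*sqrt(Q) (U(Q) = sqrt(2*Q) = sqrt(2)*sqrt(Q))
b(n, g) = 8*g/3 (b(n, g) = ((4/3)*2)*g = 8*g/3)
(b(O, 5)*(-7))*U(3) = (((8/3)*5)*(-7))*(sqrt(2)*sqrt(3)) = ((40/3)*(-7))*sqrt(6) = -280*sqrt(6)/3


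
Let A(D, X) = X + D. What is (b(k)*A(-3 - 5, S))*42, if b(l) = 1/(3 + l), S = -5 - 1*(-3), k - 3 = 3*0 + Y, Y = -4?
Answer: -210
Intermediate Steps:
k = -1 (k = 3 + (3*0 - 4) = 3 + (0 - 4) = 3 - 4 = -1)
S = -2 (S = -5 + 3 = -2)
A(D, X) = D + X
(b(k)*A(-3 - 5, S))*42 = (((-3 - 5) - 2)/(3 - 1))*42 = ((-8 - 2)/2)*42 = ((1/2)*(-10))*42 = -5*42 = -210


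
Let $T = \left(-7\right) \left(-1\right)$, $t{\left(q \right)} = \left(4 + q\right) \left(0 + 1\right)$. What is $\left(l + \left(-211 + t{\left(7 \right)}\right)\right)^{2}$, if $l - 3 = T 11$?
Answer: $14400$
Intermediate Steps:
$t{\left(q \right)} = 4 + q$ ($t{\left(q \right)} = \left(4 + q\right) 1 = 4 + q$)
$T = 7$
$l = 80$ ($l = 3 + 7 \cdot 11 = 3 + 77 = 80$)
$\left(l + \left(-211 + t{\left(7 \right)}\right)\right)^{2} = \left(80 + \left(-211 + \left(4 + 7\right)\right)\right)^{2} = \left(80 + \left(-211 + 11\right)\right)^{2} = \left(80 - 200\right)^{2} = \left(-120\right)^{2} = 14400$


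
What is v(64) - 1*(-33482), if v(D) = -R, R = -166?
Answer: 33648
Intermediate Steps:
v(D) = 166 (v(D) = -1*(-166) = 166)
v(64) - 1*(-33482) = 166 - 1*(-33482) = 166 + 33482 = 33648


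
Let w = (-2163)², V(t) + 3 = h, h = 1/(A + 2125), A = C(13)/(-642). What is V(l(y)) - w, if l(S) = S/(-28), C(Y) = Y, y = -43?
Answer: -6382681028922/1364237 ≈ -4.6786e+6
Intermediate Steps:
l(S) = -S/28 (l(S) = S*(-1/28) = -S/28)
A = -13/642 (A = 13/(-642) = 13*(-1/642) = -13/642 ≈ -0.020249)
h = 642/1364237 (h = 1/(-13/642 + 2125) = 1/(1364237/642) = 642/1364237 ≈ 0.00047059)
V(t) = -4092069/1364237 (V(t) = -3 + 642/1364237 = -4092069/1364237)
w = 4678569
V(l(y)) - w = -4092069/1364237 - 1*4678569 = -4092069/1364237 - 4678569 = -6382681028922/1364237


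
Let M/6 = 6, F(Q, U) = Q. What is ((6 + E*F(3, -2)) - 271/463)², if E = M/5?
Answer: 3911126521/5359225 ≈ 729.79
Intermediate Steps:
M = 36 (M = 6*6 = 36)
E = 36/5 ≈ 7.2000
((6 + E*F(3, -2)) - 271/463)² = ((6 + (36/5)*3) - 271/463)² = ((6 + 108/5) - 271*1/463)² = (138/5 - 271/463)² = (62539/2315)² = 3911126521/5359225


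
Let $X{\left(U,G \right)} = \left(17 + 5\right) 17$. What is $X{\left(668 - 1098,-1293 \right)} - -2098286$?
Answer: $2098660$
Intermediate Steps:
$X{\left(U,G \right)} = 374$ ($X{\left(U,G \right)} = 22 \cdot 17 = 374$)
$X{\left(668 - 1098,-1293 \right)} - -2098286 = 374 - -2098286 = 374 + 2098286 = 2098660$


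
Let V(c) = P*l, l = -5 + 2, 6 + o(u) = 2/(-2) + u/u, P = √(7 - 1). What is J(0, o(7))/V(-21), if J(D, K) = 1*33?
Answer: -11*√6/6 ≈ -4.4907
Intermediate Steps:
P = √6 ≈ 2.4495
o(u) = -6 (o(u) = -6 + (2/(-2) + u/u) = -6 + (2*(-½) + 1) = -6 + (-1 + 1) = -6 + 0 = -6)
l = -3
J(D, K) = 33
V(c) = -3*√6 (V(c) = √6*(-3) = -3*√6)
J(0, o(7))/V(-21) = 33/((-3*√6)) = 33*(-√6/18) = -11*√6/6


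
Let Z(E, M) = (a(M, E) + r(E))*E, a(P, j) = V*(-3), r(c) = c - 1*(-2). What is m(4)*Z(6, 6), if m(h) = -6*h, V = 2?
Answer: -288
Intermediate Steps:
r(c) = 2 + c (r(c) = c + 2 = 2 + c)
a(P, j) = -6 (a(P, j) = 2*(-3) = -6)
Z(E, M) = E*(-4 + E) (Z(E, M) = (-6 + (2 + E))*E = (-4 + E)*E = E*(-4 + E))
m(4)*Z(6, 6) = (-6*4)*(6*(-4 + 6)) = -144*2 = -24*12 = -288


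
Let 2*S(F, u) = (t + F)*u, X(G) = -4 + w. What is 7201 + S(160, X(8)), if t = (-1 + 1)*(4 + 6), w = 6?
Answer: 7361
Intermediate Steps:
X(G) = 2 (X(G) = -4 + 6 = 2)
t = 0 (t = 0*10 = 0)
S(F, u) = F*u/2 (S(F, u) = ((0 + F)*u)/2 = (F*u)/2 = F*u/2)
7201 + S(160, X(8)) = 7201 + (1/2)*160*2 = 7201 + 160 = 7361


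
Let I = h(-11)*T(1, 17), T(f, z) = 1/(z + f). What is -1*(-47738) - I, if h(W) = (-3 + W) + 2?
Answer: 143216/3 ≈ 47739.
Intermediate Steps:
h(W) = -1 + W
T(f, z) = 1/(f + z)
I = -⅔ (I = (-1 - 11)/(1 + 17) = -12/18 = -12*1/18 = -⅔ ≈ -0.66667)
-1*(-47738) - I = -1*(-47738) - 1*(-⅔) = 47738 + ⅔ = 143216/3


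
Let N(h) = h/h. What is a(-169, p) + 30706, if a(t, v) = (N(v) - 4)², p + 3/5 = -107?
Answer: 30715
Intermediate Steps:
p = -538/5 (p = -⅗ - 107 = -538/5 ≈ -107.60)
N(h) = 1
a(t, v) = 9 (a(t, v) = (1 - 4)² = (-3)² = 9)
a(-169, p) + 30706 = 9 + 30706 = 30715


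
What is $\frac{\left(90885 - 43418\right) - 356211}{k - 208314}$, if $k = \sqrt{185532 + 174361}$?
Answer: $\frac{64315697616}{43394362703} + \frac{308744 \sqrt{359893}}{43394362703} \approx 1.4864$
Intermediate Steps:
$k = \sqrt{359893} \approx 599.91$
$\frac{\left(90885 - 43418\right) - 356211}{k - 208314} = \frac{\left(90885 - 43418\right) - 356211}{\sqrt{359893} - 208314} = \frac{47467 - 356211}{-208314 + \sqrt{359893}} = - \frac{308744}{-208314 + \sqrt{359893}}$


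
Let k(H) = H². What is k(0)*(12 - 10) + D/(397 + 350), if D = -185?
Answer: -185/747 ≈ -0.24766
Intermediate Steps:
k(0)*(12 - 10) + D/(397 + 350) = 0²*(12 - 10) - 185/(397 + 350) = 0*2 - 185/747 = 0 - 185*1/747 = 0 - 185/747 = -185/747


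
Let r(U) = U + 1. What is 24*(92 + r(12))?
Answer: 2520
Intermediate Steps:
r(U) = 1 + U
24*(92 + r(12)) = 24*(92 + (1 + 12)) = 24*(92 + 13) = 24*105 = 2520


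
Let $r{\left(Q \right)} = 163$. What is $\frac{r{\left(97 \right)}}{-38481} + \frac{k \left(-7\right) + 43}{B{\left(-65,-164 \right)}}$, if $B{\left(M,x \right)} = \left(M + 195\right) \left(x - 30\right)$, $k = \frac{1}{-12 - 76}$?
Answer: $- \frac{507637151}{85403192160} \approx -0.005944$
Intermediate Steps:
$k = - \frac{1}{88}$ ($k = \frac{1}{-88} = - \frac{1}{88} \approx -0.011364$)
$B{\left(M,x \right)} = \left(-30 + x\right) \left(195 + M\right)$ ($B{\left(M,x \right)} = \left(195 + M\right) \left(-30 + x\right) = \left(-30 + x\right) \left(195 + M\right)$)
$\frac{r{\left(97 \right)}}{-38481} + \frac{k \left(-7\right) + 43}{B{\left(-65,-164 \right)}} = \frac{163}{-38481} + \frac{\left(- \frac{1}{88}\right) \left(-7\right) + 43}{-5850 - -1950 + 195 \left(-164\right) - -10660} = 163 \left(- \frac{1}{38481}\right) + \frac{\frac{7}{88} + 43}{-5850 + 1950 - 31980 + 10660} = - \frac{163}{38481} + \frac{3791}{88 \left(-25220\right)} = - \frac{163}{38481} + \frac{3791}{88} \left(- \frac{1}{25220}\right) = - \frac{163}{38481} - \frac{3791}{2219360} = - \frac{507637151}{85403192160}$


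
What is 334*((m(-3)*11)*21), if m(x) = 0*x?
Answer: 0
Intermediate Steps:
m(x) = 0
334*((m(-3)*11)*21) = 334*((0*11)*21) = 334*(0*21) = 334*0 = 0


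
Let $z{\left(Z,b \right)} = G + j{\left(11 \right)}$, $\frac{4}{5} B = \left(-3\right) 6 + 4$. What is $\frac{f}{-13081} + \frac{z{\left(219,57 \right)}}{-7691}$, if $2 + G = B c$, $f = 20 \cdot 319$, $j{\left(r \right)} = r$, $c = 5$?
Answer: $- \frac{96083443}{201211942} \approx -0.47752$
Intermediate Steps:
$B = - \frac{35}{2}$ ($B = \frac{5 \left(\left(-3\right) 6 + 4\right)}{4} = \frac{5 \left(-18 + 4\right)}{4} = \frac{5}{4} \left(-14\right) = - \frac{35}{2} \approx -17.5$)
$f = 6380$
$G = - \frac{179}{2}$ ($G = -2 - \frac{175}{2} = - \frac{179}{2} \approx -89.5$)
$z{\left(Z,b \right)} = - \frac{157}{2}$ ($z{\left(Z,b \right)} = - \frac{179}{2} + 11 = - \frac{157}{2}$)
$\frac{f}{-13081} + \frac{z{\left(219,57 \right)}}{-7691} = \frac{6380}{-13081} - \frac{157}{2 \left(-7691\right)} = 6380 \left(- \frac{1}{13081}\right) - - \frac{157}{15382} = - \frac{6380}{13081} + \frac{157}{15382} = - \frac{96083443}{201211942}$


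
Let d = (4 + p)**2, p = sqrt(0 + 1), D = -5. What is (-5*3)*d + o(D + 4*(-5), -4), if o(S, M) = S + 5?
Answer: -395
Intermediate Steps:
p = 1 (p = sqrt(1) = 1)
o(S, M) = 5 + S
d = 25 (d = (4 + 1)**2 = 5**2 = 25)
(-5*3)*d + o(D + 4*(-5), -4) = -5*3*25 + (5 + (-5 + 4*(-5))) = -15*25 + (5 + (-5 - 20)) = -375 + (5 - 25) = -375 - 20 = -395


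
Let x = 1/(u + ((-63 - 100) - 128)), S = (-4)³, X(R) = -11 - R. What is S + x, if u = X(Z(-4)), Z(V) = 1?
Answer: -19393/303 ≈ -64.003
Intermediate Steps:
u = -12 (u = -11 - 1*1 = -11 - 1 = -12)
S = -64
x = -1/303 (x = 1/(-12 + ((-63 - 100) - 128)) = 1/(-12 + (-163 - 128)) = 1/(-12 - 291) = 1/(-303) = -1/303 ≈ -0.0033003)
S + x = -64 - 1/303 = -19393/303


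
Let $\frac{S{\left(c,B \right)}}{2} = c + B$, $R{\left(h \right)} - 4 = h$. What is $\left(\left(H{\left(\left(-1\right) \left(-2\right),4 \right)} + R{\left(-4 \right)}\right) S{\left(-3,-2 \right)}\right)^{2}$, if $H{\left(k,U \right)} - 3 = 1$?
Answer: $1600$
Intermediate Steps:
$H{\left(k,U \right)} = 4$ ($H{\left(k,U \right)} = 3 + 1 = 4$)
$R{\left(h \right)} = 4 + h$
$S{\left(c,B \right)} = 2 B + 2 c$ ($S{\left(c,B \right)} = 2 \left(c + B\right) = 2 \left(B + c\right) = 2 B + 2 c$)
$\left(\left(H{\left(\left(-1\right) \left(-2\right),4 \right)} + R{\left(-4 \right)}\right) S{\left(-3,-2 \right)}\right)^{2} = \left(\left(4 + \left(4 - 4\right)\right) \left(2 \left(-2\right) + 2 \left(-3\right)\right)\right)^{2} = \left(\left(4 + 0\right) \left(-4 - 6\right)\right)^{2} = \left(4 \left(-10\right)\right)^{2} = \left(-40\right)^{2} = 1600$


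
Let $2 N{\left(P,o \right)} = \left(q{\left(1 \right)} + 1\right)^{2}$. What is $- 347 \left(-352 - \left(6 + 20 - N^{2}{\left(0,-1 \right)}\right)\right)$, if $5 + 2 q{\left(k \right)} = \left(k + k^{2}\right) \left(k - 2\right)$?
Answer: $\frac{8177749}{64} \approx 1.2778 \cdot 10^{5}$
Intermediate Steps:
$q{\left(k \right)} = - \frac{5}{2} + \frac{\left(-2 + k\right) \left(k + k^{2}\right)}{2}$ ($q{\left(k \right)} = - \frac{5}{2} + \frac{\left(k + k^{2}\right) \left(k - 2\right)}{2} = - \frac{5}{2} + \frac{\left(k + k^{2}\right) \left(-2 + k\right)}{2} = - \frac{5}{2} + \frac{\left(-2 + k\right) \left(k + k^{2}\right)}{2}$)
$N{\left(P,o \right)} = \frac{25}{8}$ ($N{\left(P,o \right)} = \frac{\left(\left(- \frac{5}{2} + \frac{1^{3}}{2} - 1 - \frac{1^{2}}{2}\right) + 1\right)^{2}}{2} = \frac{\left(\left(- \frac{5}{2} + \frac{1}{2} \cdot 1 - 1 - \frac{1}{2}\right) + 1\right)^{2}}{2} = \frac{\left(\left(- \frac{5}{2} + \frac{1}{2} - 1 - \frac{1}{2}\right) + 1\right)^{2}}{2} = \frac{\left(- \frac{7}{2} + 1\right)^{2}}{2} = \frac{\left(- \frac{5}{2}\right)^{2}}{2} = \frac{1}{2} \cdot \frac{25}{4} = \frac{25}{8}$)
$- 347 \left(-352 - \left(6 + 20 - N^{2}{\left(0,-1 \right)}\right)\right) = - 347 \left(-352 - \left(6 + 20 - \frac{625}{64}\right)\right) = - 347 \left(-352 + \left(\frac{625}{64} - \left(20 + 6\right)\right)\right) = - 347 \left(-352 + \left(\frac{625}{64} - 26\right)\right) = - 347 \left(-352 - \frac{1039}{64}\right) = \left(-347\right) \left(- \frac{23567}{64}\right) = \frac{8177749}{64}$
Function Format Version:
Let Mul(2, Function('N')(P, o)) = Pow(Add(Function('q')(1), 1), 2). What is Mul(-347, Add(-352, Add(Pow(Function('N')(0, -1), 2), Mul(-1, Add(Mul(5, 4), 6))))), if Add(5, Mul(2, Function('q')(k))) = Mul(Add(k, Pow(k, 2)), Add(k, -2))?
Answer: Rational(8177749, 64) ≈ 1.2778e+5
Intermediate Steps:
Function('q')(k) = Add(Rational(-5, 2), Mul(Rational(1, 2), Add(-2, k), Add(k, Pow(k, 2)))) (Function('q')(k) = Add(Rational(-5, 2), Mul(Rational(1, 2), Mul(Add(k, Pow(k, 2)), Add(k, -2)))) = Add(Rational(-5, 2), Mul(Rational(1, 2), Mul(Add(k, Pow(k, 2)), Add(-2, k)))) = Add(Rational(-5, 2), Mul(Rational(1, 2), Mul(Add(-2, k), Add(k, Pow(k, 2))))) = Add(Rational(-5, 2), Mul(Rational(1, 2), Add(-2, k), Add(k, Pow(k, 2)))))
Function('N')(P, o) = Rational(25, 8) (Function('N')(P, o) = Mul(Rational(1, 2), Pow(Add(Add(Rational(-5, 2), Mul(Rational(1, 2), Pow(1, 3)), Mul(-1, 1), Mul(Rational(-1, 2), Pow(1, 2))), 1), 2)) = Mul(Rational(1, 2), Pow(Add(Add(Rational(-5, 2), Mul(Rational(1, 2), 1), -1, Mul(Rational(-1, 2), 1)), 1), 2)) = Mul(Rational(1, 2), Pow(Add(Add(Rational(-5, 2), Rational(1, 2), -1, Rational(-1, 2)), 1), 2)) = Mul(Rational(1, 2), Pow(Add(Rational(-7, 2), 1), 2)) = Mul(Rational(1, 2), Pow(Rational(-5, 2), 2)) = Mul(Rational(1, 2), Rational(25, 4)) = Rational(25, 8))
Mul(-347, Add(-352, Add(Pow(Function('N')(0, -1), 2), Mul(-1, Add(Mul(5, 4), 6))))) = Mul(-347, Add(-352, Add(Pow(Rational(25, 8), 2), Mul(-1, Add(Mul(5, 4), 6))))) = Mul(-347, Add(-352, Add(Rational(625, 64), Mul(-1, Add(20, 6))))) = Mul(-347, Add(-352, Add(Rational(625, 64), Mul(-1, 26)))) = Mul(-347, Add(-352, Add(Rational(625, 64), -26))) = Mul(-347, Add(-352, Rational(-1039, 64))) = Mul(-347, Rational(-23567, 64)) = Rational(8177749, 64)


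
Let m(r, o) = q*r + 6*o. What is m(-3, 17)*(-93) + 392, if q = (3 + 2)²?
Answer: -2119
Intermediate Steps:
q = 25 (q = 5² = 25)
m(r, o) = 6*o + 25*r (m(r, o) = 25*r + 6*o = 6*o + 25*r)
m(-3, 17)*(-93) + 392 = (6*17 + 25*(-3))*(-93) + 392 = (102 - 75)*(-93) + 392 = 27*(-93) + 392 = -2511 + 392 = -2119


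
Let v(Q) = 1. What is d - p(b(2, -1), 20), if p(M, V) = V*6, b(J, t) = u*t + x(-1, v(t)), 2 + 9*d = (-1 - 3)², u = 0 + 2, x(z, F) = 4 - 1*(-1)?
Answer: -1066/9 ≈ -118.44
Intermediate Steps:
x(z, F) = 5 (x(z, F) = 4 + 1 = 5)
u = 2
d = 14/9 (d = -2/9 + (-1 - 3)²/9 = -2/9 + (⅑)*(-4)² = -2/9 + (⅑)*16 = -2/9 + 16/9 = 14/9 ≈ 1.5556)
b(J, t) = 5 + 2*t (b(J, t) = 2*t + 5 = 5 + 2*t)
p(M, V) = 6*V
d - p(b(2, -1), 20) = 14/9 - 6*20 = 14/9 - 1*120 = 14/9 - 120 = -1066/9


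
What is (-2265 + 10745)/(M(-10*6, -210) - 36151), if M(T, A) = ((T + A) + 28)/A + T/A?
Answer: -111300/474463 ≈ -0.23458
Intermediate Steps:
M(T, A) = T/A + (28 + A + T)/A (M(T, A) = ((A + T) + 28)/A + T/A = (28 + A + T)/A + T/A = T/A + (28 + A + T)/A)
(-2265 + 10745)/(M(-10*6, -210) - 36151) = (-2265 + 10745)/((28 - 210 + 2*(-10*6))/(-210) - 36151) = 8480/(-(28 - 210 + 2*(-60))/210 - 36151) = 8480/(-(28 - 210 - 120)/210 - 36151) = 8480/(-1/210*(-302) - 36151) = 8480/(151/105 - 36151) = 8480/(-3795704/105) = 8480*(-105/3795704) = -111300/474463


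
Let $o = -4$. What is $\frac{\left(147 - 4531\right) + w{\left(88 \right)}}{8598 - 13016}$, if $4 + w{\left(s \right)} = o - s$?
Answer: $\frac{2240}{2209} \approx 1.014$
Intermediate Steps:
$w{\left(s \right)} = -8 - s$ ($w{\left(s \right)} = -4 - \left(4 + s\right) = -8 - s$)
$\frac{\left(147 - 4531\right) + w{\left(88 \right)}}{8598 - 13016} = \frac{\left(147 - 4531\right) - 96}{8598 - 13016} = \frac{\left(147 - 4531\right) - 96}{-4418} = \left(-4384 - 96\right) \left(- \frac{1}{4418}\right) = \left(-4480\right) \left(- \frac{1}{4418}\right) = \frac{2240}{2209}$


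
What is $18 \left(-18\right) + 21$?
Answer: $-303$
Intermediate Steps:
$18 \left(-18\right) + 21 = -324 + 21 = -303$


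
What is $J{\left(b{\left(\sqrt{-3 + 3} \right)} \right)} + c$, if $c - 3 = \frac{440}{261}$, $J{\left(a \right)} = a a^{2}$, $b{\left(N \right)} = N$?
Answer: $\frac{1223}{261} \approx 4.6858$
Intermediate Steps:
$J{\left(a \right)} = a^{3}$
$c = \frac{1223}{261}$ ($c = 3 + \frac{440}{261} = \frac{1223}{261} \approx 4.6858$)
$J{\left(b{\left(\sqrt{-3 + 3} \right)} \right)} + c = \left(\sqrt{-3 + 3}\right)^{3} + \frac{1223}{261} = \left(\sqrt{0}\right)^{3} + \frac{1223}{261} = 0^{3} + \frac{1223}{261} = 0 + \frac{1223}{261} = \frac{1223}{261}$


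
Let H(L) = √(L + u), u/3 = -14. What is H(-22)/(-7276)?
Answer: -2*I/1819 ≈ -0.0010995*I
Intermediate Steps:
u = -42 (u = 3*(-14) = -42)
H(L) = √(-42 + L) (H(L) = √(L - 42) = √(-42 + L))
H(-22)/(-7276) = √(-42 - 22)/(-7276) = √(-64)*(-1/7276) = (8*I)*(-1/7276) = -2*I/1819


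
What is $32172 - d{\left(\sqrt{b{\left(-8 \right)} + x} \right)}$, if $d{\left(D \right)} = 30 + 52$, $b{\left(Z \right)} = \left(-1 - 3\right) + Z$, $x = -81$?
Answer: $32090$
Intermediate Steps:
$b{\left(Z \right)} = -4 + Z$
$d{\left(D \right)} = 82$
$32172 - d{\left(\sqrt{b{\left(-8 \right)} + x} \right)} = 32172 - 82 = 32090$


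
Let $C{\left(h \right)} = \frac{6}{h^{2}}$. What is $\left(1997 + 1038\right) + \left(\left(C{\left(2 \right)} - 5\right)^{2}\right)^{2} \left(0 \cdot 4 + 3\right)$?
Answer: $\frac{55763}{16} \approx 3485.2$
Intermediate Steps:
$C{\left(h \right)} = \frac{6}{h^{2}}$
$\left(1997 + 1038\right) + \left(\left(C{\left(2 \right)} - 5\right)^{2}\right)^{2} \left(0 \cdot 4 + 3\right) = \left(1997 + 1038\right) + \left(\left(\frac{6}{4} - 5\right)^{2}\right)^{2} \left(0 \cdot 4 + 3\right) = 3035 + \left(\left(6 \cdot \frac{1}{4} - 5\right)^{2}\right)^{2} \left(0 + 3\right) = 3035 + \left(\left(\frac{3}{2} - 5\right)^{2}\right)^{2} \cdot 3 = 3035 + \left(\left(- \frac{7}{2}\right)^{2}\right)^{2} \cdot 3 = 3035 + \left(\frac{49}{4}\right)^{2} \cdot 3 = 3035 + \frac{2401}{16} \cdot 3 = 3035 + \frac{7203}{16} = \frac{55763}{16}$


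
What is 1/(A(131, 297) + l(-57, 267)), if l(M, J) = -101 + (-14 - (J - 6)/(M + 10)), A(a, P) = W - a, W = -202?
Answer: -47/20795 ≈ -0.0022602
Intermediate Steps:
A(a, P) = -202 - a
l(M, J) = -115 - (-6 + J)/(10 + M) (l(M, J) = -101 + (-14 - (-6 + J)/(10 + M)) = -115 - (-6 + J)/(10 + M))
1/(A(131, 297) + l(-57, 267)) = 1/((-202 - 1*131) + (-1144 - 1*267 - 115*(-57))/(10 - 57)) = 1/((-202 - 131) + (-1144 - 267 + 6555)/(-47)) = 1/(-333 - 1/47*5144) = 1/(-333 - 5144/47) = 1/(-20795/47) = -47/20795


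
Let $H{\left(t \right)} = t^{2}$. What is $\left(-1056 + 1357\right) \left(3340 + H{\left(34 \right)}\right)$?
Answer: $1353296$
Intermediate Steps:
$\left(-1056 + 1357\right) \left(3340 + H{\left(34 \right)}\right) = \left(-1056 + 1357\right) \left(3340 + 34^{2}\right) = 301 \left(3340 + 1156\right) = 301 \cdot 4496 = 1353296$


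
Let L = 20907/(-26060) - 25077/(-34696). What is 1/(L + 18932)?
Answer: 226044440/4279455367417 ≈ 5.2821e-5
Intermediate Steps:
L = -17970663/226044440 (L = 20907*(-1/26060) - 25077*(-1/34696) = -20907/26060 + 25077/34696 = -17970663/226044440 ≈ -0.079501)
1/(L + 18932) = 1/(-17970663/226044440 + 18932) = 1/(4279455367417/226044440) = 226044440/4279455367417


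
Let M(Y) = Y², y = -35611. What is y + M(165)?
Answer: -8386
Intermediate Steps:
y + M(165) = -35611 + 165² = -35611 + 27225 = -8386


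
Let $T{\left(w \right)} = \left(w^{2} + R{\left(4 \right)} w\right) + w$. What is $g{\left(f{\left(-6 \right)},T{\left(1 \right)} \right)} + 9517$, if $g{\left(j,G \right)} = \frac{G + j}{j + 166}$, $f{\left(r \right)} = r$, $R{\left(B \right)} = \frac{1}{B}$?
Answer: $\frac{1218173}{128} \approx 9517.0$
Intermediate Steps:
$T{\left(w \right)} = w^{2} + \frac{5 w}{4}$ ($T{\left(w \right)} = \left(w^{2} + \frac{w}{4}\right) + w = w^{2} + \frac{5 w}{4}$)
$g{\left(j,G \right)} = \frac{G + j}{166 + j}$
$g{\left(f{\left(-6 \right)},T{\left(1 \right)} \right)} + 9517 = \frac{\frac{1}{4} \cdot 1 \left(5 + 4 \cdot 1\right) - 6}{166 - 6} + 9517 = \frac{\frac{1}{4} \cdot 1 \left(5 + 4\right) - 6}{160} + 9517 = \frac{\frac{1}{4} \cdot 1 \cdot 9 - 6}{160} + 9517 = \frac{\frac{9}{4} - 6}{160} + 9517 = \frac{1}{160} \left(- \frac{15}{4}\right) + 9517 = - \frac{3}{128} + 9517 = \frac{1218173}{128}$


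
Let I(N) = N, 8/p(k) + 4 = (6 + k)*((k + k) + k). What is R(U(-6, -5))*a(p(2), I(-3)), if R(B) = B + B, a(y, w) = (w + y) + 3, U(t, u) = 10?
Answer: 40/11 ≈ 3.6364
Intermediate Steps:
p(k) = 8/(-4 + 3*k*(6 + k)) (p(k) = 8/(-4 + (6 + k)*((k + k) + k)) = 8/(-4 + (6 + k)*(2*k + k)) = 8/(-4 + (6 + k)*(3*k)) = 8/(-4 + 3*k*(6 + k)))
a(y, w) = 3 + w + y
R(B) = 2*B
R(U(-6, -5))*a(p(2), I(-3)) = (2*10)*(3 - 3 + 8/(-4 + 3*2² + 18*2)) = 20*(3 - 3 + 8/(-4 + 3*4 + 36)) = 20*(3 - 3 + 8/(-4 + 12 + 36)) = 20*(3 - 3 + 8/44) = 20*(3 - 3 + 8*(1/44)) = 20*(3 - 3 + 2/11) = 20*(2/11) = 40/11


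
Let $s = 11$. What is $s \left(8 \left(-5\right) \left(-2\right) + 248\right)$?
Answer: $3608$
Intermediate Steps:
$s \left(8 \left(-5\right) \left(-2\right) + 248\right) = 11 \left(8 \left(-5\right) \left(-2\right) + 248\right) = 11 \left(\left(-40\right) \left(-2\right) + 248\right) = 11 \left(80 + 248\right) = 11 \cdot 328 = 3608$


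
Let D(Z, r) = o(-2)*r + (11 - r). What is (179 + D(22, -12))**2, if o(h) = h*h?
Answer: 23716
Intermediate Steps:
o(h) = h**2
D(Z, r) = 11 + 3*r (D(Z, r) = (-2)**2*r + (11 - r) = 4*r + (11 - r) = 11 + 3*r)
(179 + D(22, -12))**2 = (179 + (11 + 3*(-12)))**2 = (179 + (11 - 36))**2 = (179 - 25)**2 = 154**2 = 23716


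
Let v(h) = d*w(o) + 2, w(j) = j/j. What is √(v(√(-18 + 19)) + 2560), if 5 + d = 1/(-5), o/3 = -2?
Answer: 4*√3995/5 ≈ 50.565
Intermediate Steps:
o = -6 (o = 3*(-2) = -6)
w(j) = 1
d = -26/5 (d = -5 + 1/(-5) = -5 - ⅕ = -26/5 ≈ -5.2000)
v(h) = -16/5 (v(h) = -26/5*1 + 2 = -26/5 + 2 = -16/5)
√(v(√(-18 + 19)) + 2560) = √(-16/5 + 2560) = √(12784/5) = 4*√3995/5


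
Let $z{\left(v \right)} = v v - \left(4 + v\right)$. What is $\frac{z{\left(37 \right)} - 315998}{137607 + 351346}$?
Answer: $- \frac{314670}{488953} \approx -0.64356$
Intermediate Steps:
$z{\left(v \right)} = -4 + v^{2} - v$ ($z{\left(v \right)} = v^{2} - \left(4 + v\right) = -4 + v^{2} - v$)
$\frac{z{\left(37 \right)} - 315998}{137607 + 351346} = \frac{\left(-4 + 37^{2} - 37\right) - 315998}{137607 + 351346} = \frac{\left(-4 + 1369 - 37\right) - 315998}{488953} = \left(1328 - 315998\right) \frac{1}{488953} = \left(-314670\right) \frac{1}{488953} = - \frac{314670}{488953}$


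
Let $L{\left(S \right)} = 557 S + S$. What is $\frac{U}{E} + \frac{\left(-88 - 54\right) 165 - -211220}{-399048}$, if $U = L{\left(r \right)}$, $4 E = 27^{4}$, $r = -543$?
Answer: $- \frac{3601456199}{1309076964} \approx -2.7511$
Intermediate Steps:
$E = \frac{531441}{4}$ ($E = \frac{27^{4}}{4} = \frac{1}{4} \cdot 531441 = \frac{531441}{4} \approx 1.3286 \cdot 10^{5}$)
$L{\left(S \right)} = 558 S$
$U = -302994$ ($U = 558 \left(-543\right) = -302994$)
$\frac{U}{E} + \frac{\left(-88 - 54\right) 165 - -211220}{-399048} = - \frac{302994}{\frac{531441}{4}} + \frac{\left(-88 - 54\right) 165 - -211220}{-399048} = \left(-302994\right) \frac{4}{531441} + \left(\left(-142\right) 165 + 211220\right) \left(- \frac{1}{399048}\right) = - \frac{44888}{19683} + \left(-23430 + 211220\right) \left(- \frac{1}{399048}\right) = - \frac{44888}{19683} + 187790 \left(- \frac{1}{399048}\right) = - \frac{44888}{19683} - \frac{93895}{199524} = - \frac{3601456199}{1309076964}$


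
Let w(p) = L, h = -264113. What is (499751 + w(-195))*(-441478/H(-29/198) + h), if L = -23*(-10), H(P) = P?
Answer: 39875168186027/29 ≈ 1.3750e+12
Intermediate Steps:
L = 230
w(p) = 230
(499751 + w(-195))*(-441478/H(-29/198) + h) = (499751 + 230)*(-441478/((-29/198)) - 264113) = 499981*(-441478/((-29*1/198)) - 264113) = 499981*(-441478/(-29/198) - 264113) = 499981*(-441478*(-198/29) - 264113) = 499981*(87412644/29 - 264113) = 499981*(79753367/29) = 39875168186027/29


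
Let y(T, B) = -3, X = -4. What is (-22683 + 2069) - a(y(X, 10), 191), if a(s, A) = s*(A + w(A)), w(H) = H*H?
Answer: 89402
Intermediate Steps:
w(H) = H²
a(s, A) = s*(A + A²)
(-22683 + 2069) - a(y(X, 10), 191) = (-22683 + 2069) - 191*(-3)*(1 + 191) = -20614 - 191*(-3)*192 = -20614 - 1*(-110016) = -20614 + 110016 = 89402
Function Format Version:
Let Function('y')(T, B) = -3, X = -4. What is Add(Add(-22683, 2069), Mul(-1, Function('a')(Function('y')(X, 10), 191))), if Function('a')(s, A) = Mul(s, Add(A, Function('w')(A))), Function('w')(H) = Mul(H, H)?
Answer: 89402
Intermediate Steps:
Function('w')(H) = Pow(H, 2)
Function('a')(s, A) = Mul(s, Add(A, Pow(A, 2)))
Add(Add(-22683, 2069), Mul(-1, Function('a')(Function('y')(X, 10), 191))) = Add(Add(-22683, 2069), Mul(-1, Mul(191, -3, Add(1, 191)))) = Add(-20614, Mul(-1, Mul(191, -3, 192))) = Add(-20614, Mul(-1, -110016)) = Add(-20614, 110016) = 89402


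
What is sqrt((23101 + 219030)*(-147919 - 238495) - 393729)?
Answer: 11*I*sqrt(773249603) ≈ 3.0588e+5*I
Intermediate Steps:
sqrt((23101 + 219030)*(-147919 - 238495) - 393729) = sqrt(242131*(-386414) - 393729) = sqrt(-93562808234 - 393729) = sqrt(-93563201963) = 11*I*sqrt(773249603)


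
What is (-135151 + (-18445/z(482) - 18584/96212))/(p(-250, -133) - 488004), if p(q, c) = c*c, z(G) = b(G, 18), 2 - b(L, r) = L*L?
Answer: 44425292577729/154596443173870 ≈ 0.28736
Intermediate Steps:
b(L, r) = 2 - L² (b(L, r) = 2 - L*L = 2 - L²)
z(G) = 2 - G²
p(q, c) = c²
(-135151 + (-18445/z(482) - 18584/96212))/(p(-250, -133) - 488004) = (-135151 + (-18445/(2 - 1*482²) - 18584/96212))/((-133)² - 488004) = (-135151 + (-18445/(2 - 1*232324) - 18584*1/96212))/(17689 - 488004) = (-135151 + (-18445/(2 - 232324) - 4646/24053))/(-470315) = (-135151 + (-18445/(-232322) - 4646/24053))*(-1/470315) = (-135151 + (-18445*(-1/232322) - 4646/24053))*(-1/470315) = (-135151 + (1085/13666 - 4646/24053))*(-1/470315) = (-135151 - 37394731/328708298)*(-1/470315) = -44425292577729/328708298*(-1/470315) = 44425292577729/154596443173870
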